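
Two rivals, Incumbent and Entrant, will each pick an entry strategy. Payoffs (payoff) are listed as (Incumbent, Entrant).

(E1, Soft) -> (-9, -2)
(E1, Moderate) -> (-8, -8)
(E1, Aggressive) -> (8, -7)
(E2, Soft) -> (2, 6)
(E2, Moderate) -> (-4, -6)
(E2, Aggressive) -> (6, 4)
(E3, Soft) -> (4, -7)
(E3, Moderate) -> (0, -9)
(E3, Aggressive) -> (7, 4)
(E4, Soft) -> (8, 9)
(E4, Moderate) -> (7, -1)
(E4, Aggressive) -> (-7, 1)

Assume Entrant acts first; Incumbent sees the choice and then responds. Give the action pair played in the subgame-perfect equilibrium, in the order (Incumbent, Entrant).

Work backward from Incumbent's decision.
- Soft: Incumbent compares -9, 2, 4, 8 and picks E4; Entrant would get 9.
- Moderate: Incumbent compares -8, -4, 0, 7 and picks E4; Entrant would get -1.
- Aggressive: Incumbent compares 8, 6, 7, -7 and picks E1; Entrant would get -7.
Entrant's induced payoffs are 9, -1, -7, so Entrant commits to Soft. Subgame-perfect outcome: (E4, Soft) with payoffs (8, 9).

(E4, Soft)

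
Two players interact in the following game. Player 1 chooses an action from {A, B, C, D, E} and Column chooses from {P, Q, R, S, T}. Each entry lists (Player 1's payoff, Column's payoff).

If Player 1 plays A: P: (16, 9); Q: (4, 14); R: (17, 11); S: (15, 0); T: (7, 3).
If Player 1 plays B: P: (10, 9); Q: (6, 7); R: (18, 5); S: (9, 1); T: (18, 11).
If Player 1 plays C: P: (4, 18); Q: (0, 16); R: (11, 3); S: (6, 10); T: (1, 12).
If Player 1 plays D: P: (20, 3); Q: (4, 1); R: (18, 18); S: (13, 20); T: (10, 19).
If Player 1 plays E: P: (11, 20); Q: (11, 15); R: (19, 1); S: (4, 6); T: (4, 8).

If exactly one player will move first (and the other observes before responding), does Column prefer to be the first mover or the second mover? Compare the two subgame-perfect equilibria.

If Player 1 leads: Column's best replies are A→Q, B→T, C→P, D→S, E→P; Player 1's induced payoffs 4, 18, 4, 13, 11; outcome (B, T), payoffs (18, 11).
If Column leads: Player 1's best replies are P→D, Q→E, R→E, S→A, T→B; Column's induced payoffs 3, 15, 1, 0, 11; outcome (E, Q), payoffs (11, 15).
Column gets 15 moving first and 11 moving second, so Column prefers to move first.

first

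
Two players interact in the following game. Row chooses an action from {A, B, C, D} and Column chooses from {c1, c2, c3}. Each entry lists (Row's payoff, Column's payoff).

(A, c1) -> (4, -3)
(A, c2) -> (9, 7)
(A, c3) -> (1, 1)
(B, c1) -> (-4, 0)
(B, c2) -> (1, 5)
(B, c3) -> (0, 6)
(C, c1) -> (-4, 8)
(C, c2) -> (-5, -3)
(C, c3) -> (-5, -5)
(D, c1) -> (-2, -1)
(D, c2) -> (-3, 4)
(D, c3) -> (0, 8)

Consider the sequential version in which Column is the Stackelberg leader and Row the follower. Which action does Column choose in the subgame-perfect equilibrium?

Row best-responds to each possible Column move:
- c1: Row compares 4, -4, -4, -2 and picks A; Column would get -3.
- c2: Row compares 9, 1, -5, -3 and picks A; Column would get 7.
- c3: Row compares 1, 0, -5, 0 and picks A; Column would get 1.
Among -3, 7, 1, the best is 7 at c2. Subgame-perfect outcome: (A, c2) with payoffs (9, 7).

c2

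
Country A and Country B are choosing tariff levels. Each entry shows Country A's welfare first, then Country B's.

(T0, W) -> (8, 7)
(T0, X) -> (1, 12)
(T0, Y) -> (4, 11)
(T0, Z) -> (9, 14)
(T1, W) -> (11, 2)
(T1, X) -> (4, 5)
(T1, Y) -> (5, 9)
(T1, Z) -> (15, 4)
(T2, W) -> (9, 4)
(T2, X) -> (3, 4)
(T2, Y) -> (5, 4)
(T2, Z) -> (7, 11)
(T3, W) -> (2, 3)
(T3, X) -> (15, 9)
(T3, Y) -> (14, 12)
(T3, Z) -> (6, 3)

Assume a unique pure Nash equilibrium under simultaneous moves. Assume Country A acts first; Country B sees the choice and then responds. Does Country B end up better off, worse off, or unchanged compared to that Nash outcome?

Country B best-responds to each possible Country A move:
- T0 → Country B plays Z (best of 7, 12, 11, 14); Country A gets 9.
- T1 → Country B plays Y (best of 2, 5, 9, 4); Country A gets 5.
- T2 → Country B plays Z (best of 4, 4, 4, 11); Country A gets 7.
- T3 → Country B plays Y (best of 3, 9, 12, 3); Country A gets 14.
Country A's induced payoffs are 9, 5, 7, 14, so Country A commits to T3. Subgame-perfect outcome: (T3, Y) with payoffs (14, 12).
For the simultaneous game, intersect best replies.
Country A's best replies: W→T1; X→T3; Y→T3; Z→T1.
Country B's best replies: T0→Z; T1→Y; T2→Z; T3→Y.
Only (T3, Y) has each player best-responding; Nash payoffs (14, 12).
Country B earns 12 sequentially versus 12 at the Nash outcome: unchanged.

unchanged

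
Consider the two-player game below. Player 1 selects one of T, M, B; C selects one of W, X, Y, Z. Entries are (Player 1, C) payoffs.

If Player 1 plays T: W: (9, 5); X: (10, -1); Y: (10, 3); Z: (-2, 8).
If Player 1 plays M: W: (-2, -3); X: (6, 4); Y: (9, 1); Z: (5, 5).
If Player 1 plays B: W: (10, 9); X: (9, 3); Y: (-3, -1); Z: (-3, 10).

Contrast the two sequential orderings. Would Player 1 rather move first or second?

If Player 1 leads: C's best replies are T→Z, M→Z, B→Z; Player 1's induced payoffs -2, 5, -3; outcome (M, Z), payoffs (5, 5).
If C leads: Player 1's best replies are W→B, X→T, Y→T, Z→M; C's induced payoffs 9, -1, 3, 5; outcome (B, W), payoffs (10, 9).
Player 1 gets 5 moving first and 10 moving second, so Player 1 prefers to move second.

second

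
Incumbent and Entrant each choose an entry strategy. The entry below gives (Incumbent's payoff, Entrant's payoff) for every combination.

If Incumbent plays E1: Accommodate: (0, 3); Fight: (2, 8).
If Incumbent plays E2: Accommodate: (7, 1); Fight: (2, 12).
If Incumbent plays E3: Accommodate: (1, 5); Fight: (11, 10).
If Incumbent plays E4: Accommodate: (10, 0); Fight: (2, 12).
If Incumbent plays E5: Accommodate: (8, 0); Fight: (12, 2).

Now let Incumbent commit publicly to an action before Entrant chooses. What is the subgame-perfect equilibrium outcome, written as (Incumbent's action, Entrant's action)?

Solve by backward induction (Incumbent leads).
- E1 → Entrant plays Fight (best of 3, 8); Incumbent gets 2.
- E2 → Entrant plays Fight (best of 1, 12); Incumbent gets 2.
- E3 → Entrant plays Fight (best of 5, 10); Incumbent gets 11.
- E4 → Entrant plays Fight (best of 0, 12); Incumbent gets 2.
- E5 → Entrant plays Fight (best of 0, 2); Incumbent gets 12.
Maximizing over 2, 2, 11, 2, 12, Incumbent chooses E5. Subgame-perfect outcome: (E5, Fight) with payoffs (12, 2).

(E5, Fight)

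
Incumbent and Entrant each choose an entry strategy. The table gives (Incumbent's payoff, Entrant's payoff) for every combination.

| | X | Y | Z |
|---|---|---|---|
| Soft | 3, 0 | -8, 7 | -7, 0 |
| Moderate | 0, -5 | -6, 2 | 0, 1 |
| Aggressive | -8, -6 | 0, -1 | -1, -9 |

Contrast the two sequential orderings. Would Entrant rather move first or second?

If Incumbent leads: Entrant's best replies are Soft→Y, Moderate→Y, Aggressive→Y; Incumbent's induced payoffs -8, -6, 0; outcome (Aggressive, Y), payoffs (0, -1).
If Entrant leads: Incumbent's best replies are X→Soft, Y→Aggressive, Z→Moderate; Entrant's induced payoffs 0, -1, 1; outcome (Moderate, Z), payoffs (0, 1).
Entrant gets 1 moving first and -1 moving second, so Entrant prefers to move first.

first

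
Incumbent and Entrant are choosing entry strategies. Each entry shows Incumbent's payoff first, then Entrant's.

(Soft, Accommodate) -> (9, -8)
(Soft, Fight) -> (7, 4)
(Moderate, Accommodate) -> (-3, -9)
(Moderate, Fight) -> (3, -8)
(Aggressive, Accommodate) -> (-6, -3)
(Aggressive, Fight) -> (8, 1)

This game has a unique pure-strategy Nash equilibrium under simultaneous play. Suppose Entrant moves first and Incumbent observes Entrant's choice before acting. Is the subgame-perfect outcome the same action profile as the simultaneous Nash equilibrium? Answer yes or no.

yes

Backward induction with Entrant moving first.
- Accommodate → Incumbent plays Soft (best of 9, -3, -6); Entrant gets -8.
- Fight → Incumbent plays Aggressive (best of 7, 3, 8); Entrant gets 1.
Entrant's induced payoffs are -8, 1, so Entrant commits to Fight. Subgame-perfect outcome: (Aggressive, Fight) with payoffs (8, 1).
Under simultaneous play:
Incumbent's best replies: Accommodate→Soft; Fight→Aggressive.
Entrant's best replies: Soft→Fight; Moderate→Fight; Aggressive→Fight.
The unique mutual best reply is (Aggressive, Fight), giving (8, 1).
Sequential outcome (Aggressive, Fight) coincides with the Nash profile (Aggressive, Fight).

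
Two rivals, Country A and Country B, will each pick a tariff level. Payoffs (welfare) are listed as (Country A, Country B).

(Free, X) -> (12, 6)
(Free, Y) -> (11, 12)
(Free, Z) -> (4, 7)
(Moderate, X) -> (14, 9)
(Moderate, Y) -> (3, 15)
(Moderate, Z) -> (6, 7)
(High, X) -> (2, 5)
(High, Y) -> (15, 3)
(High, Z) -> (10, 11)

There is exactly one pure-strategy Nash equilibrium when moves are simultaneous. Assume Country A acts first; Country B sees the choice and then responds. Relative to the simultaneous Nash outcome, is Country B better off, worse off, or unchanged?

better off

Country B best-responds to each possible Country A move:
- Free → Country B plays Y (best of 6, 12, 7); Country A gets 11.
- Moderate → Country B plays Y (best of 9, 15, 7); Country A gets 3.
- High → Country B plays Z (best of 5, 3, 11); Country A gets 10.
Maximizing over 11, 3, 10, Country A chooses Free. Subgame-perfect outcome: (Free, Y) with payoffs (11, 12).
Under simultaneous play:
Country A's best replies: X→Moderate; Y→High; Z→High.
Country B's best replies: Free→Y; Moderate→Y; High→Z.
The unique mutual best reply is (High, Z), giving (10, 11).
Country B earns 12 sequentially versus 11 at the Nash outcome: better off.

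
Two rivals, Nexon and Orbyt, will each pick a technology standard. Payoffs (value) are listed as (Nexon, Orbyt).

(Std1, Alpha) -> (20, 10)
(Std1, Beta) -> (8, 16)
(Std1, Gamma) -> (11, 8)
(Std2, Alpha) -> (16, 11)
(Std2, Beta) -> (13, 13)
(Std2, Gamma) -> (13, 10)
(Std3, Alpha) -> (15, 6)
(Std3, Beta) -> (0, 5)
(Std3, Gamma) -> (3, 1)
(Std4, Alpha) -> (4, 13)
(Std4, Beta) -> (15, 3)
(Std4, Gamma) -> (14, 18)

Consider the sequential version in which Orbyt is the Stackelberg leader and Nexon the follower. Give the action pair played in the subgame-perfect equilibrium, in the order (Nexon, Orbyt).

Work backward from Nexon's decision.
- Alpha: BR = Std1, leader payoff 10.
- Beta: BR = Std4, leader payoff 3.
- Gamma: BR = Std4, leader payoff 18.
Orbyt's induced payoffs are 10, 3, 18, so Orbyt commits to Gamma. Subgame-perfect outcome: (Std4, Gamma) with payoffs (14, 18).

(Std4, Gamma)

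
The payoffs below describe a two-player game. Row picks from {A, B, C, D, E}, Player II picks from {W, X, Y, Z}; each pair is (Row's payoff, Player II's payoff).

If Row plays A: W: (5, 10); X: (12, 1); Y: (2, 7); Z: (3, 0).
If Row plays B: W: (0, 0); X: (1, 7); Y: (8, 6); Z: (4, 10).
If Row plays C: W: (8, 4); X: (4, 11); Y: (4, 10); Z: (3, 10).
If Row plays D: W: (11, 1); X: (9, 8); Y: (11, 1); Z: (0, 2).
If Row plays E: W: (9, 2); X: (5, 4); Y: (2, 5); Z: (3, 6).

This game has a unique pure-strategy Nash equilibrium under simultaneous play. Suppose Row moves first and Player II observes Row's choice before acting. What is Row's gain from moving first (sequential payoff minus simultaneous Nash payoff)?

5

Solve by backward induction (Row leads).
- A: Player II compares 10, 1, 7, 0 and picks W; Row would get 5.
- B: Player II compares 0, 7, 6, 10 and picks Z; Row would get 4.
- C: Player II compares 4, 11, 10, 10 and picks X; Row would get 4.
- D: Player II compares 1, 8, 1, 2 and picks X; Row would get 9.
- E: Player II compares 2, 4, 5, 6 and picks Z; Row would get 3.
Row's induced payoffs are 5, 4, 4, 9, 3, so Row commits to D. Subgame-perfect outcome: (D, X) with payoffs (9, 8).
Now find the simultaneous Nash equilibrium.
Row's best replies: W→D; X→A; Y→D; Z→B.
Player II's best replies: A→W; B→Z; C→X; D→X; E→Z.
Only (B, Z) has each player best-responding; Nash payoffs (4, 10).
Row's commitment gain: 9 − 4 = 5.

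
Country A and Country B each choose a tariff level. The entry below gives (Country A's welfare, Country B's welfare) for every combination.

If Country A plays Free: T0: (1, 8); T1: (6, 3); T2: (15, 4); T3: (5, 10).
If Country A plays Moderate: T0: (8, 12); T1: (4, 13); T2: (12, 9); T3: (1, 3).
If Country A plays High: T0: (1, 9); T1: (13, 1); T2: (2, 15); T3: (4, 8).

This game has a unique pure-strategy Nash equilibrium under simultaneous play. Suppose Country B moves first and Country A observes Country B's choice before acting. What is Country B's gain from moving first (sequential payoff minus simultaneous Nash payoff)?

2

Work backward from Country A's decision.
- T0: Country A compares 1, 8, 1 and picks Moderate; Country B would get 12.
- T1: Country A compares 6, 4, 13 and picks High; Country B would get 1.
- T2: Country A compares 15, 12, 2 and picks Free; Country B would get 4.
- T3: Country A compares 5, 1, 4 and picks Free; Country B would get 10.
Country B's induced payoffs are 12, 1, 4, 10, so Country B commits to T0. Subgame-perfect outcome: (Moderate, T0) with payoffs (8, 12).
Under simultaneous play:
Country A's best replies: T0→Moderate; T1→High; T2→Free; T3→Free.
Country B's best replies: Free→T3; Moderate→T1; High→T2.
Only (Free, T3) has each player best-responding; Nash payoffs (5, 10).
Country B's commitment gain: 12 − 10 = 2.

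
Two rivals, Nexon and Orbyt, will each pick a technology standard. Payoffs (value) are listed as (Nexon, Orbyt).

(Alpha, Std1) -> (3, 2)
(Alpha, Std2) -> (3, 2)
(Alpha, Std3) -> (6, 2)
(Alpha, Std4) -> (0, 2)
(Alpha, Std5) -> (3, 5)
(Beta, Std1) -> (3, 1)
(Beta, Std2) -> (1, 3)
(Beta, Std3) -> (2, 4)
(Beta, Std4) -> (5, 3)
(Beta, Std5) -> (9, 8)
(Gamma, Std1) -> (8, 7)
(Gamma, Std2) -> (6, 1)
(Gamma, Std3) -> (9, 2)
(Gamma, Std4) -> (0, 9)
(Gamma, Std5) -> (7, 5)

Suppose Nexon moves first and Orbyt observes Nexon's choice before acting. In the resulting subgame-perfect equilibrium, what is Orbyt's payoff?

8

Work backward from Orbyt's decision.
- Alpha: Orbyt compares 2, 2, 2, 2, 5 and picks Std5; Nexon would get 3.
- Beta: Orbyt compares 1, 3, 4, 3, 8 and picks Std5; Nexon would get 9.
- Gamma: Orbyt compares 7, 1, 2, 9, 5 and picks Std4; Nexon would get 0.
Maximizing over 3, 9, 0, Nexon chooses Beta. Subgame-perfect outcome: (Beta, Std5) with payoffs (9, 8).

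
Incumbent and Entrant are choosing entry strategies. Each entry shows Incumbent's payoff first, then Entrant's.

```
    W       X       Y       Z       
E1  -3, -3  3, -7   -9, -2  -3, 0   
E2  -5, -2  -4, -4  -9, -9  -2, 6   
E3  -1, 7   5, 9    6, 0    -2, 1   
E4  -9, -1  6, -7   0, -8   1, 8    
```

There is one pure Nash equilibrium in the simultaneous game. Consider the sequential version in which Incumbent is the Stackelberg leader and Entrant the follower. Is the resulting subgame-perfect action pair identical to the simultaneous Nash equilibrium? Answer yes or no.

no

Backward induction with Incumbent moving first.
- E1: BR = Z, leader payoff -3.
- E2: BR = Z, leader payoff -2.
- E3: BR = X, leader payoff 5.
- E4: BR = Z, leader payoff 1.
Among -3, -2, 5, 1, the best is 5 at E3. Subgame-perfect outcome: (E3, X) with payoffs (5, 9).
For the simultaneous game, intersect best replies.
Incumbent's best replies: W→E3; X→E4; Y→E3; Z→E4.
Entrant's best replies: E1→Z; E2→Z; E3→X; E4→Z.
Only (E4, Z) has each player best-responding; Nash payoffs (1, 8).
Sequential outcome (E3, X) differs from the Nash profile (E4, Z).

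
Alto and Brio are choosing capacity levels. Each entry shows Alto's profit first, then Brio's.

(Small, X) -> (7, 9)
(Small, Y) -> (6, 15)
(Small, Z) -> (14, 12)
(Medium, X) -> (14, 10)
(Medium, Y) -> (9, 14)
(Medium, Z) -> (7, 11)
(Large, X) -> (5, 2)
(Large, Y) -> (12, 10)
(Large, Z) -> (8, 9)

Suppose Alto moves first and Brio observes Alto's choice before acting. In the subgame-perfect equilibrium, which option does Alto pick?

Brio best-responds to each possible Alto move:
- Small: BR = Y, leader payoff 6.
- Medium: BR = Y, leader payoff 9.
- Large: BR = Y, leader payoff 12.
Maximizing over 6, 9, 12, Alto chooses Large. Subgame-perfect outcome: (Large, Y) with payoffs (12, 10).

Large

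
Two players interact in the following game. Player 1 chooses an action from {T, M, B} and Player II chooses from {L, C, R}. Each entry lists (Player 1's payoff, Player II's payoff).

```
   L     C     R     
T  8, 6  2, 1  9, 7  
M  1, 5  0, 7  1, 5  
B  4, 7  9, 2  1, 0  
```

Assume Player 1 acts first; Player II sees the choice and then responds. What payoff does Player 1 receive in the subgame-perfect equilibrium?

Solve by backward induction (Player 1 leads).
- T: BR = R, leader payoff 9.
- M: BR = C, leader payoff 0.
- B: BR = L, leader payoff 4.
Player 1's induced payoffs are 9, 0, 4, so Player 1 commits to T. Subgame-perfect outcome: (T, R) with payoffs (9, 7).

9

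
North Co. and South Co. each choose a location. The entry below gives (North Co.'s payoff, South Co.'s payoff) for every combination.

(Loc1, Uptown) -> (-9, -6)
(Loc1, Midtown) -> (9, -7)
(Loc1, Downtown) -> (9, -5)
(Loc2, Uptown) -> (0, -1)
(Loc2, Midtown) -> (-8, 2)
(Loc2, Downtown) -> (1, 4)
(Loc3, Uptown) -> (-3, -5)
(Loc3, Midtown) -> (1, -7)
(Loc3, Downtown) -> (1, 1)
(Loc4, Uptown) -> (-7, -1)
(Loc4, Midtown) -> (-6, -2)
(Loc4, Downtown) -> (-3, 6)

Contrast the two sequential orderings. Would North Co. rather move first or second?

If North Co. leads: South Co.'s best replies are Loc1→Downtown, Loc2→Downtown, Loc3→Downtown, Loc4→Downtown; North Co.'s induced payoffs 9, 1, 1, -3; outcome (Loc1, Downtown), payoffs (9, -5).
If South Co. leads: North Co.'s best replies are Uptown→Loc2, Midtown→Loc1, Downtown→Loc1; South Co.'s induced payoffs -1, -7, -5; outcome (Loc2, Uptown), payoffs (0, -1).
North Co. gets 9 moving first and 0 moving second, so North Co. prefers to move first.

first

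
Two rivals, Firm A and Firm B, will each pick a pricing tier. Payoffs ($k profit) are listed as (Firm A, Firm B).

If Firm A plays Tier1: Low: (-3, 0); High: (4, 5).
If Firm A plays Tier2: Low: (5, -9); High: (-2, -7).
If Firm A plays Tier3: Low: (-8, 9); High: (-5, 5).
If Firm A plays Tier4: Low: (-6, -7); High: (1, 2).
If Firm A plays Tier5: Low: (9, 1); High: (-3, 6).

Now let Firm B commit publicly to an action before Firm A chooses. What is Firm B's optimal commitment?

High

Firm A best-responds to each possible Firm B move:
- Low → Firm A plays Tier5 (best of -3, 5, -8, -6, 9); Firm B gets 1.
- High → Firm A plays Tier1 (best of 4, -2, -5, 1, -3); Firm B gets 5.
Maximizing over 1, 5, Firm B chooses High. Subgame-perfect outcome: (Tier1, High) with payoffs (4, 5).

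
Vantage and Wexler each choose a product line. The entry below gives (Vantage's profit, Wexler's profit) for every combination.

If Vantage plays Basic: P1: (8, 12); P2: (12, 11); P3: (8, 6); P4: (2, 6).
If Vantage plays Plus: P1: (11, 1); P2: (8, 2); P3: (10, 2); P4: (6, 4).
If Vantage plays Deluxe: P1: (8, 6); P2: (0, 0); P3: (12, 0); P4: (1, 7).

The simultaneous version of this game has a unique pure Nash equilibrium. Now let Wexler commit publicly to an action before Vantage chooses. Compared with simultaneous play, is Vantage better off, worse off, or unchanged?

Backward induction with Wexler moving first.
- P1 → Vantage plays Plus (best of 8, 11, 8); Wexler gets 1.
- P2 → Vantage plays Basic (best of 12, 8, 0); Wexler gets 11.
- P3 → Vantage plays Deluxe (best of 8, 10, 12); Wexler gets 0.
- P4 → Vantage plays Plus (best of 2, 6, 1); Wexler gets 4.
Maximizing over 1, 11, 0, 4, Wexler chooses P2. Subgame-perfect outcome: (Basic, P2) with payoffs (12, 11).
Now find the simultaneous Nash equilibrium.
Vantage's best replies: P1→Plus; P2→Basic; P3→Deluxe; P4→Plus.
Wexler's best replies: Basic→P1; Plus→P4; Deluxe→P4.
The unique mutual best reply is (Plus, P4), giving (6, 4).
Vantage earns 12 sequentially versus 6 at the Nash outcome: better off.

better off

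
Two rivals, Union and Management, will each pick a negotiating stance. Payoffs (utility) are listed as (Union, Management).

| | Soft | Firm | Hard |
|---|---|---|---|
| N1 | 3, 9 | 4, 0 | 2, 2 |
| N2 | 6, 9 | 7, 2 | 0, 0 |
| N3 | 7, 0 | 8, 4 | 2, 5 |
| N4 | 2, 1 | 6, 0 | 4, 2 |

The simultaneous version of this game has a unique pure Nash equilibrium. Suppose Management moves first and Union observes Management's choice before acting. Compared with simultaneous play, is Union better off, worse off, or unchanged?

Union best-responds to each possible Management move:
- Soft → Union plays N3 (best of 3, 6, 7, 2); Management gets 0.
- Firm → Union plays N3 (best of 4, 7, 8, 6); Management gets 4.
- Hard → Union plays N4 (best of 2, 0, 2, 4); Management gets 2.
Maximizing over 0, 4, 2, Management chooses Firm. Subgame-perfect outcome: (N3, Firm) with payoffs (8, 4).
Now find the simultaneous Nash equilibrium.
Union's best replies: Soft→N3; Firm→N3; Hard→N4.
Management's best replies: N1→Soft; N2→Soft; N3→Hard; N4→Hard.
Only (N4, Hard) has each player best-responding; Nash payoffs (4, 2).
Union earns 8 sequentially versus 4 at the Nash outcome: better off.

better off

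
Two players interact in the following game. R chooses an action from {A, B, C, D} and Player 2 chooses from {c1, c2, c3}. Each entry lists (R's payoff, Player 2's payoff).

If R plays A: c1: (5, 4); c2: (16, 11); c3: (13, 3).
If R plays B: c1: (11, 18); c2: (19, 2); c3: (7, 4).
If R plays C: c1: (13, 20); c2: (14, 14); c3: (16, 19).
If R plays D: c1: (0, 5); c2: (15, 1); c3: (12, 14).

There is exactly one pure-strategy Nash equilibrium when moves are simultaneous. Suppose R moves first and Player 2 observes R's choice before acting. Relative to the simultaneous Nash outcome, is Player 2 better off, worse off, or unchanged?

Work backward from Player 2's decision.
- A → Player 2 plays c2 (best of 4, 11, 3); R gets 16.
- B → Player 2 plays c1 (best of 18, 2, 4); R gets 11.
- C → Player 2 plays c1 (best of 20, 14, 19); R gets 13.
- D → Player 2 plays c3 (best of 5, 1, 14); R gets 12.
Among 16, 11, 13, 12, the best is 16 at A. Subgame-perfect outcome: (A, c2) with payoffs (16, 11).
For the simultaneous game, intersect best replies.
R's best replies: c1→C; c2→B; c3→C.
Player 2's best replies: A→c2; B→c1; C→c1; D→c3.
Only (C, c1) has each player best-responding; Nash payoffs (13, 20).
Player 2 earns 11 sequentially versus 20 at the Nash outcome: worse off.

worse off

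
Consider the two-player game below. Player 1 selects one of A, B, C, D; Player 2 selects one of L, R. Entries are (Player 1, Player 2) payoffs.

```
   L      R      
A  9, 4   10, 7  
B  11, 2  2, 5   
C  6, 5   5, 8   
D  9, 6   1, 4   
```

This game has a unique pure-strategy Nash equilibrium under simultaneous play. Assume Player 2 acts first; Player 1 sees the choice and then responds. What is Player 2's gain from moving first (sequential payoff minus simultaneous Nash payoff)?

0

Player 1 best-responds to each possible Player 2 move:
- L: BR = B, leader payoff 2.
- R: BR = A, leader payoff 7.
Maximizing over 2, 7, Player 2 chooses R. Subgame-perfect outcome: (A, R) with payoffs (10, 7).
Now find the simultaneous Nash equilibrium.
Player 1's best replies: L→B; R→A.
Player 2's best replies: A→R; B→R; C→R; D→L.
Only (A, R) has each player best-responding; Nash payoffs (10, 7).
Player 2's commitment gain: 7 − 7 = 0.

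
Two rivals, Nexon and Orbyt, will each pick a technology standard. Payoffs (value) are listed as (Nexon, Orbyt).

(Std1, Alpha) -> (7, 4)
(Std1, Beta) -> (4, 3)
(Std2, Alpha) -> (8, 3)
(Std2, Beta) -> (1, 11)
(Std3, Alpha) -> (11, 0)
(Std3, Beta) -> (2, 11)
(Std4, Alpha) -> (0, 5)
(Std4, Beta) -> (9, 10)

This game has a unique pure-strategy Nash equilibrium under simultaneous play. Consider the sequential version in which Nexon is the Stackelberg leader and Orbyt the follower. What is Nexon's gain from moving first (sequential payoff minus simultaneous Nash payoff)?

0

Orbyt best-responds to each possible Nexon move:
- Std1: Orbyt compares 4, 3 and picks Alpha; Nexon would get 7.
- Std2: Orbyt compares 3, 11 and picks Beta; Nexon would get 1.
- Std3: Orbyt compares 0, 11 and picks Beta; Nexon would get 2.
- Std4: Orbyt compares 5, 10 and picks Beta; Nexon would get 9.
Maximizing over 7, 1, 2, 9, Nexon chooses Std4. Subgame-perfect outcome: (Std4, Beta) with payoffs (9, 10).
Now find the simultaneous Nash equilibrium.
Nexon's best replies: Alpha→Std3; Beta→Std4.
Orbyt's best replies: Std1→Alpha; Std2→Beta; Std3→Beta; Std4→Beta.
Only (Std4, Beta) has each player best-responding; Nash payoffs (9, 10).
Nexon's commitment gain: 9 − 9 = 0.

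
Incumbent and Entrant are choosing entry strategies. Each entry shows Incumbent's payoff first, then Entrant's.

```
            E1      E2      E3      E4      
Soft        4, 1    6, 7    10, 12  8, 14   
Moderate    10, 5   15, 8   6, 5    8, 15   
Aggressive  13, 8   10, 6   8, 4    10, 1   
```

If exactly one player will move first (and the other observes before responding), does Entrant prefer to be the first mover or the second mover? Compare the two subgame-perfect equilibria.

first

If Incumbent leads: Entrant's best replies are Soft→E4, Moderate→E4, Aggressive→E1; Incumbent's induced payoffs 8, 8, 13; outcome (Aggressive, E1), payoffs (13, 8).
If Entrant leads: Incumbent's best replies are E1→Aggressive, E2→Moderate, E3→Soft, E4→Aggressive; Entrant's induced payoffs 8, 8, 12, 1; outcome (Soft, E3), payoffs (10, 12).
Entrant gets 12 moving first and 8 moving second, so Entrant prefers to move first.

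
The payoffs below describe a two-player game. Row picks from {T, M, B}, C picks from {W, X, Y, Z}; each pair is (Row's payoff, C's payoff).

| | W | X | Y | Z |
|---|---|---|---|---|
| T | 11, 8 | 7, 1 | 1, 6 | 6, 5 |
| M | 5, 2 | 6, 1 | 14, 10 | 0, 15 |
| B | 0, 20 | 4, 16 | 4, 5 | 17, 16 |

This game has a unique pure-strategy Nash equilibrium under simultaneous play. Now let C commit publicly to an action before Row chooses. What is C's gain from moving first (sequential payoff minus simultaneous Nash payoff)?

Row best-responds to each possible C move:
- W: BR = T, leader payoff 8.
- X: BR = T, leader payoff 1.
- Y: BR = M, leader payoff 10.
- Z: BR = B, leader payoff 16.
Among 8, 1, 10, 16, the best is 16 at Z. Subgame-perfect outcome: (B, Z) with payoffs (17, 16).
For the simultaneous game, intersect best replies.
Row's best replies: W→T; X→T; Y→M; Z→B.
C's best replies: T→W; M→Z; B→W.
The unique mutual best reply is (T, W), giving (11, 8).
C's commitment gain: 16 − 8 = 8.

8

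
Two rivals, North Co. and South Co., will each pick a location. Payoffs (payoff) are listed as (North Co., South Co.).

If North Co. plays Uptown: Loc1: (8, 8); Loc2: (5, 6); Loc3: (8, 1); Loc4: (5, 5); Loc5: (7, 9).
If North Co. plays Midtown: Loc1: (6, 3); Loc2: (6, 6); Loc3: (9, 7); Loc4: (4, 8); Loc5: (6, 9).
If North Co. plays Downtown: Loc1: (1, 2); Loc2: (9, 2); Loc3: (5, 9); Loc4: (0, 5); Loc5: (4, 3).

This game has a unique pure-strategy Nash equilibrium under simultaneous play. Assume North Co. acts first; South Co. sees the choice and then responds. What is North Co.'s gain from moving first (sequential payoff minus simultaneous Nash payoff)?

Work backward from South Co.'s decision.
- Uptown: South Co. compares 8, 6, 1, 5, 9 and picks Loc5; North Co. would get 7.
- Midtown: South Co. compares 3, 6, 7, 8, 9 and picks Loc5; North Co. would get 6.
- Downtown: South Co. compares 2, 2, 9, 5, 3 and picks Loc3; North Co. would get 5.
Among 7, 6, 5, the best is 7 at Uptown. Subgame-perfect outcome: (Uptown, Loc5) with payoffs (7, 9).
For the simultaneous game, intersect best replies.
North Co.'s best replies: Loc1→Uptown; Loc2→Downtown; Loc3→Midtown; Loc4→Uptown; Loc5→Uptown.
South Co.'s best replies: Uptown→Loc5; Midtown→Loc5; Downtown→Loc3.
Only (Uptown, Loc5) has each player best-responding; Nash payoffs (7, 9).
North Co.'s commitment gain: 7 − 7 = 0.

0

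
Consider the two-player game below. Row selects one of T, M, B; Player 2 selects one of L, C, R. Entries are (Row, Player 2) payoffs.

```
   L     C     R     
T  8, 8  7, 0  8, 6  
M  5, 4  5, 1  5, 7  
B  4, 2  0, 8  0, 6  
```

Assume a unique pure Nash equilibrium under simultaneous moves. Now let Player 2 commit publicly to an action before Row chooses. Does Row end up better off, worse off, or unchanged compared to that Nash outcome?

Solve by backward induction (Player 2 leads).
- L: BR = T, leader payoff 8.
- C: BR = T, leader payoff 0.
- R: BR = T, leader payoff 6.
Among 8, 0, 6, the best is 8 at L. Subgame-perfect outcome: (T, L) with payoffs (8, 8).
Now find the simultaneous Nash equilibrium.
Row's best replies: L→T; C→T; R→T.
Player 2's best replies: T→L; M→R; B→C.
Only (T, L) has each player best-responding; Nash payoffs (8, 8).
Row earns 8 sequentially versus 8 at the Nash outcome: unchanged.

unchanged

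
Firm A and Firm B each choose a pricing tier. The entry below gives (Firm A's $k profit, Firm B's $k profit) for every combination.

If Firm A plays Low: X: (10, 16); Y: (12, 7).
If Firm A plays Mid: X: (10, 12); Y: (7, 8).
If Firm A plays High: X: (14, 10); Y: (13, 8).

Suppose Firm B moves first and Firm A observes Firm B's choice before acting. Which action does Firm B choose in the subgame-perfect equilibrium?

X

Solve by backward induction (Firm B leads).
- X: Firm A compares 10, 10, 14 and picks High; Firm B would get 10.
- Y: Firm A compares 12, 7, 13 and picks High; Firm B would get 8.
Among 10, 8, the best is 10 at X. Subgame-perfect outcome: (High, X) with payoffs (14, 10).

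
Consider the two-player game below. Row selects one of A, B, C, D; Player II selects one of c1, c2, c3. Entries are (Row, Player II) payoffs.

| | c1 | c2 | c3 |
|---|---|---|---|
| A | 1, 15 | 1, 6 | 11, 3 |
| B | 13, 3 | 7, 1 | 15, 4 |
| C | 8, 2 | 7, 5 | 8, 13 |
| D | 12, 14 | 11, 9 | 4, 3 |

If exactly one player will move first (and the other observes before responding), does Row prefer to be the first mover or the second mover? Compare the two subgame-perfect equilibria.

first

If Row leads: Player II's best replies are A→c1, B→c3, C→c3, D→c1; Row's induced payoffs 1, 15, 8, 12; outcome (B, c3), payoffs (15, 4).
If Player II leads: Row's best replies are c1→B, c2→D, c3→B; Player II's induced payoffs 3, 9, 4; outcome (D, c2), payoffs (11, 9).
Row gets 15 moving first and 11 moving second, so Row prefers to move first.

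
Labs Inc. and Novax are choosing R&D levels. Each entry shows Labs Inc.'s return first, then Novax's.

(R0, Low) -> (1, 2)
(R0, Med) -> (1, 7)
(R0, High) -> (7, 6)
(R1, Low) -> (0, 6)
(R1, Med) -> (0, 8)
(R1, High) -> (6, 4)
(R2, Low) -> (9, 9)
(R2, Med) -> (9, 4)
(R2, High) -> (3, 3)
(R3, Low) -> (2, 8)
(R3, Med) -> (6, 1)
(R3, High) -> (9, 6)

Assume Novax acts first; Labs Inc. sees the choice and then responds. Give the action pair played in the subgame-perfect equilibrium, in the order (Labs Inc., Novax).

Labs Inc. best-responds to each possible Novax move:
- Low → Labs Inc. plays R2 (best of 1, 0, 9, 2); Novax gets 9.
- Med → Labs Inc. plays R2 (best of 1, 0, 9, 6); Novax gets 4.
- High → Labs Inc. plays R3 (best of 7, 6, 3, 9); Novax gets 6.
Novax's induced payoffs are 9, 4, 6, so Novax commits to Low. Subgame-perfect outcome: (R2, Low) with payoffs (9, 9).

(R2, Low)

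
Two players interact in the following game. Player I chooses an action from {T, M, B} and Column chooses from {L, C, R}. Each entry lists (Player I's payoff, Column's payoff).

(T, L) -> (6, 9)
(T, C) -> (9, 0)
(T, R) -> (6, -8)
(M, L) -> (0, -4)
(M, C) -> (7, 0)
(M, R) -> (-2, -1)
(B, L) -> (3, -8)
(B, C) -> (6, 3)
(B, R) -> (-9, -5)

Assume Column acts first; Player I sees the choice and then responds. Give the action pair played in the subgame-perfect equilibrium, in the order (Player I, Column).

Player I best-responds to each possible Column move:
- L → Player I plays T (best of 6, 0, 3); Column gets 9.
- C → Player I plays T (best of 9, 7, 6); Column gets 0.
- R → Player I plays T (best of 6, -2, -9); Column gets -8.
Among 9, 0, -8, the best is 9 at L. Subgame-perfect outcome: (T, L) with payoffs (6, 9).

(T, L)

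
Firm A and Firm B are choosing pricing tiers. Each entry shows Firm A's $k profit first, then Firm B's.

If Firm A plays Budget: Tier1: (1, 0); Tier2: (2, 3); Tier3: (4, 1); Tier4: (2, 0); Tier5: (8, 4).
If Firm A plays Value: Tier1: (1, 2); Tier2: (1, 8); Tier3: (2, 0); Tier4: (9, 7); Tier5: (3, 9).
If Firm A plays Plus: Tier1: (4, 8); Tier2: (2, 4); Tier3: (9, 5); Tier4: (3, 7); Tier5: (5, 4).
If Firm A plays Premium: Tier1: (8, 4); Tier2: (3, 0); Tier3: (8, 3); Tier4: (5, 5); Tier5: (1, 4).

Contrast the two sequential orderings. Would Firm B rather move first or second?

If Firm A leads: Firm B's best replies are Budget→Tier5, Value→Tier5, Plus→Tier1, Premium→Tier4; Firm A's induced payoffs 8, 3, 4, 5; outcome (Budget, Tier5), payoffs (8, 4).
If Firm B leads: Firm A's best replies are Tier1→Premium, Tier2→Premium, Tier3→Plus, Tier4→Value, Tier5→Budget; Firm B's induced payoffs 4, 0, 5, 7, 4; outcome (Value, Tier4), payoffs (9, 7).
Firm B gets 7 moving first and 4 moving second, so Firm B prefers to move first.

first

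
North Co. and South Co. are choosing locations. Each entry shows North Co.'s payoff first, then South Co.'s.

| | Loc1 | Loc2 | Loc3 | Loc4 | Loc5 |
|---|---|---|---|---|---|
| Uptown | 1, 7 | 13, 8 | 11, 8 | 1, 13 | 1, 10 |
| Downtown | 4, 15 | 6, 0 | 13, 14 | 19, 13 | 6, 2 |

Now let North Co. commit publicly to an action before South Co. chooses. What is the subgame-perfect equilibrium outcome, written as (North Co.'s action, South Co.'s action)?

South Co. best-responds to each possible North Co. move:
- Uptown: South Co. compares 7, 8, 8, 13, 10 and picks Loc4; North Co. would get 1.
- Downtown: South Co. compares 15, 0, 14, 13, 2 and picks Loc1; North Co. would get 4.
North Co.'s induced payoffs are 1, 4, so North Co. commits to Downtown. Subgame-perfect outcome: (Downtown, Loc1) with payoffs (4, 15).

(Downtown, Loc1)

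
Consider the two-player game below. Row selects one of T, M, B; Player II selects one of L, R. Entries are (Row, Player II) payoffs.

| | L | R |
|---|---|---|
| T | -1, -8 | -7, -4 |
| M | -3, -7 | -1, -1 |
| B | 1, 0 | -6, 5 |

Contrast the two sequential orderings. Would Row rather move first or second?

second

If Row leads: Player II's best replies are T→R, M→R, B→R; Row's induced payoffs -7, -1, -6; outcome (M, R), payoffs (-1, -1).
If Player II leads: Row's best replies are L→B, R→M; Player II's induced payoffs 0, -1; outcome (B, L), payoffs (1, 0).
Row gets -1 moving first and 1 moving second, so Row prefers to move second.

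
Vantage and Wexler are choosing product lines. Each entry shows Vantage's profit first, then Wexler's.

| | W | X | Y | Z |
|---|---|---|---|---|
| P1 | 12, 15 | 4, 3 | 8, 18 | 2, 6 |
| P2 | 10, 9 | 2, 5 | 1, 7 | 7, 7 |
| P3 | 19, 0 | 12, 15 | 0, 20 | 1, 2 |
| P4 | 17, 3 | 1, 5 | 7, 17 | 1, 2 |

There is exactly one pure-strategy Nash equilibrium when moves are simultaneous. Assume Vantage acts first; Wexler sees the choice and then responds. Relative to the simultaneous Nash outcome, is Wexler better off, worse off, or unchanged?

worse off

Solve by backward induction (Vantage leads).
- P1 → Wexler plays Y (best of 15, 3, 18, 6); Vantage gets 8.
- P2 → Wexler plays W (best of 9, 5, 7, 7); Vantage gets 10.
- P3 → Wexler plays Y (best of 0, 15, 20, 2); Vantage gets 0.
- P4 → Wexler plays Y (best of 3, 5, 17, 2); Vantage gets 7.
Maximizing over 8, 10, 0, 7, Vantage chooses P2. Subgame-perfect outcome: (P2, W) with payoffs (10, 9).
Now find the simultaneous Nash equilibrium.
Vantage's best replies: W→P3; X→P3; Y→P1; Z→P2.
Wexler's best replies: P1→Y; P2→W; P3→Y; P4→Y.
The unique mutual best reply is (P1, Y), giving (8, 18).
Wexler earns 9 sequentially versus 18 at the Nash outcome: worse off.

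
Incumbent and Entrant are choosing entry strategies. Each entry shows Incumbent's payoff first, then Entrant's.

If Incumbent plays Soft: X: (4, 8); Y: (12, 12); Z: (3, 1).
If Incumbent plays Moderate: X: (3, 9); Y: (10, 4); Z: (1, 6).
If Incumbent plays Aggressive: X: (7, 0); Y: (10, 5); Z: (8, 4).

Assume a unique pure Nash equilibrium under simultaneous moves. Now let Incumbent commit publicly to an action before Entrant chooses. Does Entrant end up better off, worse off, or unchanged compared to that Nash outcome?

unchanged

Solve by backward induction (Incumbent leads).
- Soft → Entrant plays Y (best of 8, 12, 1); Incumbent gets 12.
- Moderate → Entrant plays X (best of 9, 4, 6); Incumbent gets 3.
- Aggressive → Entrant plays Y (best of 0, 5, 4); Incumbent gets 10.
Maximizing over 12, 3, 10, Incumbent chooses Soft. Subgame-perfect outcome: (Soft, Y) with payoffs (12, 12).
Now find the simultaneous Nash equilibrium.
Incumbent's best replies: X→Aggressive; Y→Soft; Z→Aggressive.
Entrant's best replies: Soft→Y; Moderate→X; Aggressive→Y.
The unique mutual best reply is (Soft, Y), giving (12, 12).
Entrant earns 12 sequentially versus 12 at the Nash outcome: unchanged.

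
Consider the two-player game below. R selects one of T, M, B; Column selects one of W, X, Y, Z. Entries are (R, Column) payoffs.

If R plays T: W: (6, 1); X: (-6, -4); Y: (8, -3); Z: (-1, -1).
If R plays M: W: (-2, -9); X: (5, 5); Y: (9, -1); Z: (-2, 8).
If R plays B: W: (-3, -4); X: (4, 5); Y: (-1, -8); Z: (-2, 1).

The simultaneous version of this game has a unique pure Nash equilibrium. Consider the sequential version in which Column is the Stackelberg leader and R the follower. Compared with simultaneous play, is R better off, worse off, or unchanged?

worse off

Work backward from R's decision.
- W → R plays T (best of 6, -2, -3); Column gets 1.
- X → R plays M (best of -6, 5, 4); Column gets 5.
- Y → R plays M (best of 8, 9, -1); Column gets -1.
- Z → R plays T (best of -1, -2, -2); Column gets -1.
Among 1, 5, -1, -1, the best is 5 at X. Subgame-perfect outcome: (M, X) with payoffs (5, 5).
Now find the simultaneous Nash equilibrium.
R's best replies: W→T; X→M; Y→M; Z→T.
Column's best replies: T→W; M→Z; B→X.
The unique mutual best reply is (T, W), giving (6, 1).
R earns 5 sequentially versus 6 at the Nash outcome: worse off.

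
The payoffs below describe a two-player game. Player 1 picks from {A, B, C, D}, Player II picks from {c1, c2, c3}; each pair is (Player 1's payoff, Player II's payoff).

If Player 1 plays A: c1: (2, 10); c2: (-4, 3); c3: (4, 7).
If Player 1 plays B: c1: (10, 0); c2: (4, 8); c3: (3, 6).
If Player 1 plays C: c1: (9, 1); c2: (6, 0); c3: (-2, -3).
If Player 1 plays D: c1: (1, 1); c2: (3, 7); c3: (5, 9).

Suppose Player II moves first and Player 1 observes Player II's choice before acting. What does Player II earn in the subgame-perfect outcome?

Player 1 best-responds to each possible Player II move:
- c1 → Player 1 plays B (best of 2, 10, 9, 1); Player II gets 0.
- c2 → Player 1 plays C (best of -4, 4, 6, 3); Player II gets 0.
- c3 → Player 1 plays D (best of 4, 3, -2, 5); Player II gets 9.
Maximizing over 0, 0, 9, Player II chooses c3. Subgame-perfect outcome: (D, c3) with payoffs (5, 9).

9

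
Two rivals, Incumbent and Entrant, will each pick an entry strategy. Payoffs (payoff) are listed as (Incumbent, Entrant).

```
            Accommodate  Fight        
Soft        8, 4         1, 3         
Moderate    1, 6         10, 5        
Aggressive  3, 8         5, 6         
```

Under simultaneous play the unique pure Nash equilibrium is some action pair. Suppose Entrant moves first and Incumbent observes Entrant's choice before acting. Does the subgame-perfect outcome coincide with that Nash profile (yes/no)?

Backward induction with Entrant moving first.
- Accommodate: BR = Soft, leader payoff 4.
- Fight: BR = Moderate, leader payoff 5.
Entrant's induced payoffs are 4, 5, so Entrant commits to Fight. Subgame-perfect outcome: (Moderate, Fight) with payoffs (10, 5).
For the simultaneous game, intersect best replies.
Incumbent's best replies: Accommodate→Soft; Fight→Moderate.
Entrant's best replies: Soft→Accommodate; Moderate→Accommodate; Aggressive→Accommodate.
The unique mutual best reply is (Soft, Accommodate), giving (8, 4).
Sequential outcome (Moderate, Fight) differs from the Nash profile (Soft, Accommodate).

no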